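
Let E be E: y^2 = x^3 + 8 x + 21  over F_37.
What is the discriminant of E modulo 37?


4 a^3 + 27 b^2 = 4*8^3 + 27*21^2 = 2048 + 11907 = 13955
Delta = -16 * (13955) = -223280
Delta mod 37 = 15

Delta = 15 (mod 37)


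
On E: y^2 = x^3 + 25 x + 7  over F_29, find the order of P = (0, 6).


Compute successive multiples of P until we hit O:
  1P = (0, 6)
  2P = (13, 8)
  3P = (21, 22)
  4P = (12, 18)
  5P = (18, 5)
  6P = (17, 3)
  7P = (3, 15)
  8P = (6, 5)
  ... (continuing to 33P)
  33P = O

ord(P) = 33


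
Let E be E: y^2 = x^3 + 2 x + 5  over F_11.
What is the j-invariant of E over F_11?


Delta = -16(4 a^3 + 27 b^2) mod 11 = 7
-1728 * (4 a)^3 = -1728 * (4*2)^3 mod 11 = 5
j = 5 * 7^(-1) mod 11 = 7

j = 7 (mod 11)


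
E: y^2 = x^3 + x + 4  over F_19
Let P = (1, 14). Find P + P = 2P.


Doubling: s = (3 x1^2 + a) / (2 y1)
s = (3*1^2 + 1) / (2*14) mod 19 = 11
x3 = s^2 - 2 x1 mod 19 = 11^2 - 2*1 = 5
y3 = s (x1 - x3) - y1 mod 19 = 11 * (1 - 5) - 14 = 18

2P = (5, 18)


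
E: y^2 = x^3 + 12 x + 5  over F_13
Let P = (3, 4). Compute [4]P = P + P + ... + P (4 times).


k = 4 = 100_2 (binary, LSB first: 001)
Double-and-add from P = (3, 4):
  bit 0 = 0: acc unchanged = O
  bit 1 = 0: acc unchanged = O
  bit 2 = 1: acc = O + (3, 9) = (3, 9)

4P = (3, 9)


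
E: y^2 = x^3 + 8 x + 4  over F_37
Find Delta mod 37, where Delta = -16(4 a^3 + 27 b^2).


4 a^3 + 27 b^2 = 4*8^3 + 27*4^2 = 2048 + 432 = 2480
Delta = -16 * (2480) = -39680
Delta mod 37 = 21

Delta = 21 (mod 37)


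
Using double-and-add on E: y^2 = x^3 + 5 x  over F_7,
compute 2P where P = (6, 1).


k = 2 = 10_2 (binary, LSB first: 01)
Double-and-add from P = (6, 1):
  bit 0 = 0: acc unchanged = O
  bit 1 = 1: acc = O + (4, 0) = (4, 0)

2P = (4, 0)


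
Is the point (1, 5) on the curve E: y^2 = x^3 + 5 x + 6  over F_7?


Check whether y^2 = x^3 + 5 x + 6 (mod 7) for (x, y) = (1, 5).
LHS: y^2 = 5^2 mod 7 = 4
RHS: x^3 + 5 x + 6 = 1^3 + 5*1 + 6 mod 7 = 5
LHS != RHS

No, not on the curve


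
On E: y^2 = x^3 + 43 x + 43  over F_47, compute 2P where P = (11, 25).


Doubling: s = (3 x1^2 + a) / (2 y1)
s = (3*11^2 + 43) / (2*25) mod 47 = 10
x3 = s^2 - 2 x1 mod 47 = 10^2 - 2*11 = 31
y3 = s (x1 - x3) - y1 mod 47 = 10 * (11 - 31) - 25 = 10

2P = (31, 10)


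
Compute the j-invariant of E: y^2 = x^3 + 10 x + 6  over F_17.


Delta = -16(4 a^3 + 27 b^2) mod 17 = 8
-1728 * (4 a)^3 = -1728 * (4*10)^3 mod 17 = 4
j = 4 * 8^(-1) mod 17 = 9

j = 9 (mod 17)


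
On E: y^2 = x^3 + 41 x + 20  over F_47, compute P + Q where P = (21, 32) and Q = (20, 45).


P != Q, so use the chord formula.
s = (y2 - y1) / (x2 - x1) = (13) / (46) mod 47 = 34
x3 = s^2 - x1 - x2 mod 47 = 34^2 - 21 - 20 = 34
y3 = s (x1 - x3) - y1 mod 47 = 34 * (21 - 34) - 32 = 43

P + Q = (34, 43)


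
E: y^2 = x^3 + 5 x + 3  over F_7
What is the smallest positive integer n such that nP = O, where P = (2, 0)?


Compute successive multiples of P until we hit O:
  1P = (2, 0)
  2P = O

ord(P) = 2


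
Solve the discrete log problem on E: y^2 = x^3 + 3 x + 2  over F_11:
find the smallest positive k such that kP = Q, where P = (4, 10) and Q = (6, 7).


Enumerate multiples of P until we hit Q = (6, 7):
  1P = (4, 10)
  2P = (7, 6)
  3P = (3, 7)
  4P = (2, 7)
  5P = (10, 3)
  6P = (6, 7)
Match found at i = 6.

k = 6


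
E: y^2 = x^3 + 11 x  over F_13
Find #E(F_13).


For each x in F_13, count y with y^2 = x^3 + 11 x + 0 mod 13:
  x = 0: RHS = 0, y in [0]  -> 1 point(s)
  x = 1: RHS = 12, y in [5, 8]  -> 2 point(s)
  x = 2: RHS = 4, y in [2, 11]  -> 2 point(s)
  x = 4: RHS = 4, y in [2, 11]  -> 2 point(s)
  x = 6: RHS = 9, y in [3, 10]  -> 2 point(s)
  x = 7: RHS = 4, y in [2, 11]  -> 2 point(s)
  x = 9: RHS = 9, y in [3, 10]  -> 2 point(s)
  x = 11: RHS = 9, y in [3, 10]  -> 2 point(s)
  x = 12: RHS = 1, y in [1, 12]  -> 2 point(s)
Affine points: 17. Add the point at infinity: total = 18.

#E(F_13) = 18


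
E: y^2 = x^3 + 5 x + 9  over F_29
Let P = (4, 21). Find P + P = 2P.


Doubling: s = (3 x1^2 + a) / (2 y1)
s = (3*4^2 + 5) / (2*21) mod 29 = 13
x3 = s^2 - 2 x1 mod 29 = 13^2 - 2*4 = 16
y3 = s (x1 - x3) - y1 mod 29 = 13 * (4 - 16) - 21 = 26

2P = (16, 26)


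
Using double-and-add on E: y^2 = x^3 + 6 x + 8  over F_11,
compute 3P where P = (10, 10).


k = 3 = 11_2 (binary, LSB first: 11)
Double-and-add from P = (10, 10):
  bit 0 = 1: acc = O + (10, 10) = (10, 10)
  bit 1 = 1: acc = (10, 10) + (3, 8) = (1, 2)

3P = (1, 2)


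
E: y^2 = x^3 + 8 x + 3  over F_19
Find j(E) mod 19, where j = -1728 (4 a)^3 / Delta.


Delta = -16(4 a^3 + 27 b^2) mod 19 = 14
-1728 * (4 a)^3 = -1728 * (4*8)^3 mod 19 = 12
j = 12 * 14^(-1) mod 19 = 9

j = 9 (mod 19)


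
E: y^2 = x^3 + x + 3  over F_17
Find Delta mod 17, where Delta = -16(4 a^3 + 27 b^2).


4 a^3 + 27 b^2 = 4*1^3 + 27*3^2 = 4 + 243 = 247
Delta = -16 * (247) = -3952
Delta mod 17 = 9

Delta = 9 (mod 17)


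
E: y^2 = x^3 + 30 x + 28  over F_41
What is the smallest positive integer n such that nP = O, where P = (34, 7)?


Compute successive multiples of P until we hit O:
  1P = (34, 7)
  2P = (18, 2)
  3P = (12, 5)
  4P = (15, 32)
  5P = (1, 10)
  6P = (26, 37)
  7P = (13, 27)
  8P = (36, 32)
  ... (continuing to 47P)
  47P = O

ord(P) = 47


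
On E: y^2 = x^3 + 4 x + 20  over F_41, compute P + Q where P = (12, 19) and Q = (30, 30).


P != Q, so use the chord formula.
s = (y2 - y1) / (x2 - x1) = (11) / (18) mod 41 = 12
x3 = s^2 - x1 - x2 mod 41 = 12^2 - 12 - 30 = 20
y3 = s (x1 - x3) - y1 mod 41 = 12 * (12 - 20) - 19 = 8

P + Q = (20, 8)


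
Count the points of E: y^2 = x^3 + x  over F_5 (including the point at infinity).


For each x in F_5, count y with y^2 = x^3 + 1 x + 0 mod 5:
  x = 0: RHS = 0, y in [0]  -> 1 point(s)
  x = 2: RHS = 0, y in [0]  -> 1 point(s)
  x = 3: RHS = 0, y in [0]  -> 1 point(s)
Affine points: 3. Add the point at infinity: total = 4.

#E(F_5) = 4


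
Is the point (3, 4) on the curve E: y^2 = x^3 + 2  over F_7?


Check whether y^2 = x^3 + 0 x + 2 (mod 7) for (x, y) = (3, 4).
LHS: y^2 = 4^2 mod 7 = 2
RHS: x^3 + 0 x + 2 = 3^3 + 0*3 + 2 mod 7 = 1
LHS != RHS

No, not on the curve


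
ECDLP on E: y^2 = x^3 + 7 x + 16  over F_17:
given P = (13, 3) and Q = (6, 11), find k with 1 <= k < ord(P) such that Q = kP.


Enumerate multiples of P until we hit Q = (6, 11):
  1P = (13, 3)
  2P = (16, 12)
  3P = (14, 11)
  4P = (3, 9)
  5P = (0, 13)
  6P = (6, 6)
  7P = (2, 2)
  8P = (11, 8)
  9P = (12, 3)
  10P = (9, 14)
  11P = (10, 10)
  12P = (7, 0)
  13P = (10, 7)
  14P = (9, 3)
  15P = (12, 14)
  16P = (11, 9)
  17P = (2, 15)
  18P = (6, 11)
Match found at i = 18.

k = 18


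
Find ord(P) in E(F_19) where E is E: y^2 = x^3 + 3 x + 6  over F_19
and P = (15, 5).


Compute successive multiples of P until we hit O:
  1P = (15, 5)
  2P = (0, 5)
  3P = (4, 14)
  4P = (17, 7)
  5P = (7, 3)
  6P = (3, 17)
  7P = (2, 1)
  8P = (13, 0)
  ... (continuing to 16P)
  16P = O

ord(P) = 16


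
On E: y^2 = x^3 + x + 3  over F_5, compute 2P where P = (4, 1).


Doubling: s = (3 x1^2 + a) / (2 y1)
s = (3*4^2 + 1) / (2*1) mod 5 = 2
x3 = s^2 - 2 x1 mod 5 = 2^2 - 2*4 = 1
y3 = s (x1 - x3) - y1 mod 5 = 2 * (4 - 1) - 1 = 0

2P = (1, 0)


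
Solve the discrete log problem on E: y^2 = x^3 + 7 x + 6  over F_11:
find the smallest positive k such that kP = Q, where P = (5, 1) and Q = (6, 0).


Enumerate multiples of P until we hit Q = (6, 0):
  1P = (5, 1)
  2P = (10, 3)
  3P = (1, 5)
  4P = (6, 0)
Match found at i = 4.

k = 4


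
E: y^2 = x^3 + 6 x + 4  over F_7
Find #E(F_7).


For each x in F_7, count y with y^2 = x^3 + 6 x + 4 mod 7:
  x = 0: RHS = 4, y in [2, 5]  -> 2 point(s)
  x = 1: RHS = 4, y in [2, 5]  -> 2 point(s)
  x = 3: RHS = 0, y in [0]  -> 1 point(s)
  x = 4: RHS = 1, y in [1, 6]  -> 2 point(s)
  x = 6: RHS = 4, y in [2, 5]  -> 2 point(s)
Affine points: 9. Add the point at infinity: total = 10.

#E(F_7) = 10


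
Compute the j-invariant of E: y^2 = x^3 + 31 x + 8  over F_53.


Delta = -16(4 a^3 + 27 b^2) mod 53 = 16
-1728 * (4 a)^3 = -1728 * (4*31)^3 mod 53 = 42
j = 42 * 16^(-1) mod 53 = 49

j = 49 (mod 53)


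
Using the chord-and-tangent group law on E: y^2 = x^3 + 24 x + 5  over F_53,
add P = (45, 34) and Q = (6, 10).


P != Q, so use the chord formula.
s = (y2 - y1) / (x2 - x1) = (29) / (14) mod 53 = 21
x3 = s^2 - x1 - x2 mod 53 = 21^2 - 45 - 6 = 19
y3 = s (x1 - x3) - y1 mod 53 = 21 * (45 - 19) - 34 = 35

P + Q = (19, 35)


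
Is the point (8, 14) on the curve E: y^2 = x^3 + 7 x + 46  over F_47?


Check whether y^2 = x^3 + 7 x + 46 (mod 47) for (x, y) = (8, 14).
LHS: y^2 = 14^2 mod 47 = 8
RHS: x^3 + 7 x + 46 = 8^3 + 7*8 + 46 mod 47 = 3
LHS != RHS

No, not on the curve


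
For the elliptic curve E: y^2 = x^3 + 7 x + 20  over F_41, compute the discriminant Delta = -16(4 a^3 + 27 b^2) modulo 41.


4 a^3 + 27 b^2 = 4*7^3 + 27*20^2 = 1372 + 10800 = 12172
Delta = -16 * (12172) = -194752
Delta mod 41 = 39

Delta = 39 (mod 41)


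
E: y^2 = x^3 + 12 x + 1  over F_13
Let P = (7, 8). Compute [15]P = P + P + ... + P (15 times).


k = 15 = 1111_2 (binary, LSB first: 1111)
Double-and-add from P = (7, 8):
  bit 0 = 1: acc = O + (7, 8) = (7, 8)
  bit 1 = 1: acc = (7, 8) + (0, 12) = (5, 2)
  bit 2 = 1: acc = (5, 2) + (10, 9) = (1, 1)
  bit 3 = 1: acc = (1, 1) + (6, 4) = (10, 4)

15P = (10, 4)


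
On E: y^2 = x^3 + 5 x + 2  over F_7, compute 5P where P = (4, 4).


k = 5 = 101_2 (binary, LSB first: 101)
Double-and-add from P = (4, 4):
  bit 0 = 1: acc = O + (4, 4) = (4, 4)
  bit 1 = 0: acc unchanged = (4, 4)
  bit 2 = 1: acc = (4, 4) + (0, 3) = (0, 4)

5P = (0, 4)


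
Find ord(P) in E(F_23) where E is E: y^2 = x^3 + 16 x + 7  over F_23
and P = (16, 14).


Compute successive multiples of P until we hit O:
  1P = (16, 14)
  2P = (16, 9)
  3P = O

ord(P) = 3


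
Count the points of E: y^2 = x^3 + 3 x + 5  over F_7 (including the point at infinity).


For each x in F_7, count y with y^2 = x^3 + 3 x + 5 mod 7:
  x = 1: RHS = 2, y in [3, 4]  -> 2 point(s)
  x = 4: RHS = 4, y in [2, 5]  -> 2 point(s)
  x = 6: RHS = 1, y in [1, 6]  -> 2 point(s)
Affine points: 6. Add the point at infinity: total = 7.

#E(F_7) = 7


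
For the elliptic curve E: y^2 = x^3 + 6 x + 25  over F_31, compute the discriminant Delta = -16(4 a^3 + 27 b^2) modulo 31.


4 a^3 + 27 b^2 = 4*6^3 + 27*25^2 = 864 + 16875 = 17739
Delta = -16 * (17739) = -283824
Delta mod 31 = 12

Delta = 12 (mod 31)


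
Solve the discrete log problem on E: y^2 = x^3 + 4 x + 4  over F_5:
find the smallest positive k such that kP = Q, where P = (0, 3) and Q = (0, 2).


Enumerate multiples of P until we hit Q = (0, 2):
  1P = (0, 3)
  2P = (1, 3)
  3P = (4, 2)
  4P = (2, 0)
  5P = (4, 3)
  6P = (1, 2)
  7P = (0, 2)
Match found at i = 7.

k = 7


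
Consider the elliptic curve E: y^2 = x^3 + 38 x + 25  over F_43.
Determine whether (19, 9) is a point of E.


Check whether y^2 = x^3 + 38 x + 25 (mod 43) for (x, y) = (19, 9).
LHS: y^2 = 9^2 mod 43 = 38
RHS: x^3 + 38 x + 25 = 19^3 + 38*19 + 25 mod 43 = 38
LHS = RHS

Yes, on the curve


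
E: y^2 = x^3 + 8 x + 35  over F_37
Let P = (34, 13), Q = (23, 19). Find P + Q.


P != Q, so use the chord formula.
s = (y2 - y1) / (x2 - x1) = (6) / (26) mod 37 = 23
x3 = s^2 - x1 - x2 mod 37 = 23^2 - 34 - 23 = 28
y3 = s (x1 - x3) - y1 mod 37 = 23 * (34 - 28) - 13 = 14

P + Q = (28, 14)


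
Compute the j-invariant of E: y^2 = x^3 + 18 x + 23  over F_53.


Delta = -16(4 a^3 + 27 b^2) mod 53 = 39
-1728 * (4 a)^3 = -1728 * (4*18)^3 mod 53 = 38
j = 38 * 39^(-1) mod 53 = 20

j = 20 (mod 53)


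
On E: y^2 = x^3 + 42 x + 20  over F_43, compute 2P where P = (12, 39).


Doubling: s = (3 x1^2 + a) / (2 y1)
s = (3*12^2 + 42) / (2*39) mod 43 = 16
x3 = s^2 - 2 x1 mod 43 = 16^2 - 2*12 = 17
y3 = s (x1 - x3) - y1 mod 43 = 16 * (12 - 17) - 39 = 10

2P = (17, 10)


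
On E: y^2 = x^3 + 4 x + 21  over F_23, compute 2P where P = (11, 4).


k = 2 = 10_2 (binary, LSB first: 01)
Double-and-add from P = (11, 4):
  bit 0 = 0: acc unchanged = O
  bit 1 = 1: acc = O + (10, 16) = (10, 16)

2P = (10, 16)


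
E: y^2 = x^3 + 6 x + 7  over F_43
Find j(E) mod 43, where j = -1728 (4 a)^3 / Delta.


Delta = -16(4 a^3 + 27 b^2) mod 43 = 10
-1728 * (4 a)^3 = -1728 * (4*6)^3 mod 43 = 4
j = 4 * 10^(-1) mod 43 = 9

j = 9 (mod 43)


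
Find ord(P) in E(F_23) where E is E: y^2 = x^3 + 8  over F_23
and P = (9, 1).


Compute successive multiples of P until we hit O:
  1P = (9, 1)
  2P = (7, 12)
  3P = (20, 2)
  4P = (21, 0)
  5P = (20, 21)
  6P = (7, 11)
  7P = (9, 22)
  8P = O

ord(P) = 8


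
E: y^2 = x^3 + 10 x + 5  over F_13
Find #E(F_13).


For each x in F_13, count y with y^2 = x^3 + 10 x + 5 mod 13:
  x = 1: RHS = 3, y in [4, 9]  -> 2 point(s)
  x = 3: RHS = 10, y in [6, 7]  -> 2 point(s)
  x = 8: RHS = 12, y in [5, 8]  -> 2 point(s)
  x = 10: RHS = 0, y in [0]  -> 1 point(s)
  x = 11: RHS = 3, y in [4, 9]  -> 2 point(s)
Affine points: 9. Add the point at infinity: total = 10.

#E(F_13) = 10


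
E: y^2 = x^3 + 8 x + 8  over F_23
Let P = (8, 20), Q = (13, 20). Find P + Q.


P != Q, so use the chord formula.
s = (y2 - y1) / (x2 - x1) = (0) / (5) mod 23 = 0
x3 = s^2 - x1 - x2 mod 23 = 0^2 - 8 - 13 = 2
y3 = s (x1 - x3) - y1 mod 23 = 0 * (8 - 2) - 20 = 3

P + Q = (2, 3)


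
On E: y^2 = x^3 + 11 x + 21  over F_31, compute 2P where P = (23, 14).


Doubling: s = (3 x1^2 + a) / (2 y1)
s = (3*23^2 + 11) / (2*14) mod 31 = 15
x3 = s^2 - 2 x1 mod 31 = 15^2 - 2*23 = 24
y3 = s (x1 - x3) - y1 mod 31 = 15 * (23 - 24) - 14 = 2

2P = (24, 2)


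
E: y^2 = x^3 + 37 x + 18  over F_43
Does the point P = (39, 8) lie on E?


Check whether y^2 = x^3 + 37 x + 18 (mod 43) for (x, y) = (39, 8).
LHS: y^2 = 8^2 mod 43 = 21
RHS: x^3 + 37 x + 18 = 39^3 + 37*39 + 18 mod 43 = 21
LHS = RHS

Yes, on the curve


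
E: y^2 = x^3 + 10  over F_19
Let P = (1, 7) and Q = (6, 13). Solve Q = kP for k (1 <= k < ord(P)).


Enumerate multiples of P until we hit Q = (6, 13):
  1P = (1, 7)
  2P = (9, 13)
  3P = (6, 13)
Match found at i = 3.

k = 3


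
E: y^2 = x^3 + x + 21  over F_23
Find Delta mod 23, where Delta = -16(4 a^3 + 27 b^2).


4 a^3 + 27 b^2 = 4*1^3 + 27*21^2 = 4 + 11907 = 11911
Delta = -16 * (11911) = -190576
Delta mod 23 = 2

Delta = 2 (mod 23)


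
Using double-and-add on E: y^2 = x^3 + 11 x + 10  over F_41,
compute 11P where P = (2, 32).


k = 11 = 1011_2 (binary, LSB first: 1101)
Double-and-add from P = (2, 32):
  bit 0 = 1: acc = O + (2, 32) = (2, 32)
  bit 1 = 1: acc = (2, 32) + (38, 14) = (32, 24)
  bit 2 = 0: acc unchanged = (32, 24)
  bit 3 = 1: acc = (32, 24) + (9, 31) = (39, 12)

11P = (39, 12)


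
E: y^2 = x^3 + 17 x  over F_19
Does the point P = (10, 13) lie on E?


Check whether y^2 = x^3 + 17 x + 0 (mod 19) for (x, y) = (10, 13).
LHS: y^2 = 13^2 mod 19 = 17
RHS: x^3 + 17 x + 0 = 10^3 + 17*10 + 0 mod 19 = 11
LHS != RHS

No, not on the curve


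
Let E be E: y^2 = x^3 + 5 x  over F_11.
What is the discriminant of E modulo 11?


4 a^3 + 27 b^2 = 4*5^3 + 27*0^2 = 500 + 0 = 500
Delta = -16 * (500) = -8000
Delta mod 11 = 8

Delta = 8 (mod 11)


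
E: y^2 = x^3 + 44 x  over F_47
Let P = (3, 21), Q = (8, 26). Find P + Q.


P != Q, so use the chord formula.
s = (y2 - y1) / (x2 - x1) = (5) / (5) mod 47 = 1
x3 = s^2 - x1 - x2 mod 47 = 1^2 - 3 - 8 = 37
y3 = s (x1 - x3) - y1 mod 47 = 1 * (3 - 37) - 21 = 39

P + Q = (37, 39)


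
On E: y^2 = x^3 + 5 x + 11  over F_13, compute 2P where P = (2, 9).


Doubling: s = (3 x1^2 + a) / (2 y1)
s = (3*2^2 + 5) / (2*9) mod 13 = 6
x3 = s^2 - 2 x1 mod 13 = 6^2 - 2*2 = 6
y3 = s (x1 - x3) - y1 mod 13 = 6 * (2 - 6) - 9 = 6

2P = (6, 6)


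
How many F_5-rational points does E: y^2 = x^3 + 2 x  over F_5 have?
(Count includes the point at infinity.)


For each x in F_5, count y with y^2 = x^3 + 2 x + 0 mod 5:
  x = 0: RHS = 0, y in [0]  -> 1 point(s)
Affine points: 1. Add the point at infinity: total = 2.

#E(F_5) = 2


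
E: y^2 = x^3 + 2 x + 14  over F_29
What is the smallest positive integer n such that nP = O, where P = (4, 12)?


Compute successive multiples of P until we hit O:
  1P = (4, 12)
  2P = (5, 27)
  3P = (13, 27)
  4P = (18, 13)
  5P = (11, 2)
  6P = (19, 26)
  7P = (7, 20)
  8P = (9, 23)
  ... (continuing to 26P)
  26P = O

ord(P) = 26


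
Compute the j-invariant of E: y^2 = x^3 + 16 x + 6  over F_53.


Delta = -16(4 a^3 + 27 b^2) mod 53 = 24
-1728 * (4 a)^3 = -1728 * (4*16)^3 mod 53 = 20
j = 20 * 24^(-1) mod 53 = 45

j = 45 (mod 53)


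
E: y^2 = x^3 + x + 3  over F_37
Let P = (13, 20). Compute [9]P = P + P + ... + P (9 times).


k = 9 = 1001_2 (binary, LSB first: 1001)
Double-and-add from P = (13, 20):
  bit 0 = 1: acc = O + (13, 20) = (13, 20)
  bit 1 = 0: acc unchanged = (13, 20)
  bit 2 = 0: acc unchanged = (13, 20)
  bit 3 = 1: acc = (13, 20) + (17, 30) = (4, 21)

9P = (4, 21)


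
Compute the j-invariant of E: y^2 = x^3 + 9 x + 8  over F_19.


Delta = -16(4 a^3 + 27 b^2) mod 19 = 5
-1728 * (4 a)^3 = -1728 * (4*9)^3 mod 19 = 11
j = 11 * 5^(-1) mod 19 = 6

j = 6 (mod 19)


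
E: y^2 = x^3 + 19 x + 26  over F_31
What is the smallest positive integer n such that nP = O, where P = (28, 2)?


Compute successive multiples of P until we hit O:
  1P = (28, 2)
  2P = (22, 5)
  3P = (20, 25)
  4P = (15, 11)
  5P = (27, 14)
  6P = (27, 17)
  7P = (15, 20)
  8P = (20, 6)
  ... (continuing to 11P)
  11P = O

ord(P) = 11


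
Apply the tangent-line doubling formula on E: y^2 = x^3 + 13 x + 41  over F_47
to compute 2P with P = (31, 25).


Doubling: s = (3 x1^2 + a) / (2 y1)
s = (3*31^2 + 13) / (2*25) mod 47 = 41
x3 = s^2 - 2 x1 mod 47 = 41^2 - 2*31 = 21
y3 = s (x1 - x3) - y1 mod 47 = 41 * (31 - 21) - 25 = 9

2P = (21, 9)


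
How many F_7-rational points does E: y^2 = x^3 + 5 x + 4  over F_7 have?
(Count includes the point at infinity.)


For each x in F_7, count y with y^2 = x^3 + 5 x + 4 mod 7:
  x = 0: RHS = 4, y in [2, 5]  -> 2 point(s)
  x = 2: RHS = 1, y in [1, 6]  -> 2 point(s)
  x = 3: RHS = 4, y in [2, 5]  -> 2 point(s)
  x = 4: RHS = 4, y in [2, 5]  -> 2 point(s)
  x = 5: RHS = 0, y in [0]  -> 1 point(s)
Affine points: 9. Add the point at infinity: total = 10.

#E(F_7) = 10


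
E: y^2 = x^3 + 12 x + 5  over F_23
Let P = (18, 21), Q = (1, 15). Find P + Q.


P != Q, so use the chord formula.
s = (y2 - y1) / (x2 - x1) = (17) / (6) mod 23 = 22
x3 = s^2 - x1 - x2 mod 23 = 22^2 - 18 - 1 = 5
y3 = s (x1 - x3) - y1 mod 23 = 22 * (18 - 5) - 21 = 12

P + Q = (5, 12)


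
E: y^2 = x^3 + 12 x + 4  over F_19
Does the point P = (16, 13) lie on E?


Check whether y^2 = x^3 + 12 x + 4 (mod 19) for (x, y) = (16, 13).
LHS: y^2 = 13^2 mod 19 = 17
RHS: x^3 + 12 x + 4 = 16^3 + 12*16 + 4 mod 19 = 17
LHS = RHS

Yes, on the curve


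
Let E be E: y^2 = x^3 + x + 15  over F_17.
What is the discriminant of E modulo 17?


4 a^3 + 27 b^2 = 4*1^3 + 27*15^2 = 4 + 6075 = 6079
Delta = -16 * (6079) = -97264
Delta mod 17 = 10

Delta = 10 (mod 17)


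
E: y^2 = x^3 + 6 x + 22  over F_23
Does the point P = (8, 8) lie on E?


Check whether y^2 = x^3 + 6 x + 22 (mod 23) for (x, y) = (8, 8).
LHS: y^2 = 8^2 mod 23 = 18
RHS: x^3 + 6 x + 22 = 8^3 + 6*8 + 22 mod 23 = 7
LHS != RHS

No, not on the curve


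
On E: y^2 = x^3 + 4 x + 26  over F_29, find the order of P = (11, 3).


Compute successive multiples of P until we hit O:
  1P = (11, 3)
  2P = (13, 10)
  3P = (10, 15)
  4P = (7, 7)
  5P = (12, 27)
  6P = (2, 10)
  7P = (3, 23)
  8P = (14, 19)
  ... (continuing to 27P)
  27P = O

ord(P) = 27


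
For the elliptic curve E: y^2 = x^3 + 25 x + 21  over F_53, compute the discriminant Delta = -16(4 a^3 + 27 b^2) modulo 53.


4 a^3 + 27 b^2 = 4*25^3 + 27*21^2 = 62500 + 11907 = 74407
Delta = -16 * (74407) = -1190512
Delta mod 53 = 27

Delta = 27 (mod 53)


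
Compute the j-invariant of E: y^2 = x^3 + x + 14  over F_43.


Delta = -16(4 a^3 + 27 b^2) mod 43 = 17
-1728 * (4 a)^3 = -1728 * (4*1)^3 mod 43 = 4
j = 4 * 17^(-1) mod 43 = 23

j = 23 (mod 43)


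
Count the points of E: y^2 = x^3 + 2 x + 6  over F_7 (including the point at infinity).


For each x in F_7, count y with y^2 = x^3 + 2 x + 6 mod 7:
  x = 1: RHS = 2, y in [3, 4]  -> 2 point(s)
  x = 2: RHS = 4, y in [2, 5]  -> 2 point(s)
  x = 3: RHS = 4, y in [2, 5]  -> 2 point(s)
  x = 4: RHS = 1, y in [1, 6]  -> 2 point(s)
  x = 5: RHS = 1, y in [1, 6]  -> 2 point(s)
Affine points: 10. Add the point at infinity: total = 11.

#E(F_7) = 11


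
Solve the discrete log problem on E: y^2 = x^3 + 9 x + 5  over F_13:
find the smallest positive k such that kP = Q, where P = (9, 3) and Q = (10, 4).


Enumerate multiples of P until we hit Q = (10, 4):
  1P = (9, 3)
  2P = (4, 12)
  3P = (10, 4)
Match found at i = 3.

k = 3


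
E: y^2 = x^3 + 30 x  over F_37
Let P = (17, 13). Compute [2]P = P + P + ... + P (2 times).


k = 2 = 10_2 (binary, LSB first: 01)
Double-and-add from P = (17, 13):
  bit 0 = 0: acc unchanged = O
  bit 1 = 1: acc = O + (0, 0) = (0, 0)

2P = (0, 0)


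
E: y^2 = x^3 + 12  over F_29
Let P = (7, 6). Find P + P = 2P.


Doubling: s = (3 x1^2 + a) / (2 y1)
s = (3*7^2 + 0) / (2*6) mod 29 = 5
x3 = s^2 - 2 x1 mod 29 = 5^2 - 2*7 = 11
y3 = s (x1 - x3) - y1 mod 29 = 5 * (7 - 11) - 6 = 3

2P = (11, 3)


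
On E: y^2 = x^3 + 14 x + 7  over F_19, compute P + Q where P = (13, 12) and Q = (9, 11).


P != Q, so use the chord formula.
s = (y2 - y1) / (x2 - x1) = (18) / (15) mod 19 = 5
x3 = s^2 - x1 - x2 mod 19 = 5^2 - 13 - 9 = 3
y3 = s (x1 - x3) - y1 mod 19 = 5 * (13 - 3) - 12 = 0

P + Q = (3, 0)


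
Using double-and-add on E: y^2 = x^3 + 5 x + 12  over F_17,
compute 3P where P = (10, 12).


k = 3 = 11_2 (binary, LSB first: 11)
Double-and-add from P = (10, 12):
  bit 0 = 1: acc = O + (10, 12) = (10, 12)
  bit 1 = 1: acc = (10, 12) + (5, 14) = (11, 2)

3P = (11, 2)


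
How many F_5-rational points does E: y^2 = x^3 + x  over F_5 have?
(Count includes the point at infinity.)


For each x in F_5, count y with y^2 = x^3 + 1 x + 0 mod 5:
  x = 0: RHS = 0, y in [0]  -> 1 point(s)
  x = 2: RHS = 0, y in [0]  -> 1 point(s)
  x = 3: RHS = 0, y in [0]  -> 1 point(s)
Affine points: 3. Add the point at infinity: total = 4.

#E(F_5) = 4


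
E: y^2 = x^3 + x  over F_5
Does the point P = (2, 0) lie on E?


Check whether y^2 = x^3 + 1 x + 0 (mod 5) for (x, y) = (2, 0).
LHS: y^2 = 0^2 mod 5 = 0
RHS: x^3 + 1 x + 0 = 2^3 + 1*2 + 0 mod 5 = 0
LHS = RHS

Yes, on the curve


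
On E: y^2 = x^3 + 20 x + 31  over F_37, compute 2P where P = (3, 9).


Doubling: s = (3 x1^2 + a) / (2 y1)
s = (3*3^2 + 20) / (2*9) mod 37 = 17
x3 = s^2 - 2 x1 mod 37 = 17^2 - 2*3 = 24
y3 = s (x1 - x3) - y1 mod 37 = 17 * (3 - 24) - 9 = 4

2P = (24, 4)


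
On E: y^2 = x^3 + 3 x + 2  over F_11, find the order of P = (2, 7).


Compute successive multiples of P until we hit O:
  1P = (2, 7)
  2P = (10, 8)
  3P = (4, 1)
  4P = (3, 7)
  5P = (6, 4)
  6P = (7, 5)
  7P = (7, 6)
  8P = (6, 7)
  ... (continuing to 13P)
  13P = O

ord(P) = 13


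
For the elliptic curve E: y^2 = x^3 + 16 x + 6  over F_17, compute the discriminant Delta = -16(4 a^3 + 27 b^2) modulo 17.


4 a^3 + 27 b^2 = 4*16^3 + 27*6^2 = 16384 + 972 = 17356
Delta = -16 * (17356) = -277696
Delta mod 17 = 16

Delta = 16 (mod 17)


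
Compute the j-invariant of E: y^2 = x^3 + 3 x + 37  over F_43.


Delta = -16(4 a^3 + 27 b^2) mod 43 = 6
-1728 * (4 a)^3 = -1728 * (4*3)^3 mod 43 = 22
j = 22 * 6^(-1) mod 43 = 18

j = 18 (mod 43)


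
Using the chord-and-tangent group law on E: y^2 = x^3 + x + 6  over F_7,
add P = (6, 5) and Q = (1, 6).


P != Q, so use the chord formula.
s = (y2 - y1) / (x2 - x1) = (1) / (2) mod 7 = 4
x3 = s^2 - x1 - x2 mod 7 = 4^2 - 6 - 1 = 2
y3 = s (x1 - x3) - y1 mod 7 = 4 * (6 - 2) - 5 = 4

P + Q = (2, 4)


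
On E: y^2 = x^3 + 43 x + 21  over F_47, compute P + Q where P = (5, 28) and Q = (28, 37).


P != Q, so use the chord formula.
s = (y2 - y1) / (x2 - x1) = (9) / (23) mod 47 = 29
x3 = s^2 - x1 - x2 mod 47 = 29^2 - 5 - 28 = 9
y3 = s (x1 - x3) - y1 mod 47 = 29 * (5 - 9) - 28 = 44

P + Q = (9, 44)


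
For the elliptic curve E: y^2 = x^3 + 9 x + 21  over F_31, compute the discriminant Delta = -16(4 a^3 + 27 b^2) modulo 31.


4 a^3 + 27 b^2 = 4*9^3 + 27*21^2 = 2916 + 11907 = 14823
Delta = -16 * (14823) = -237168
Delta mod 31 = 13

Delta = 13 (mod 31)


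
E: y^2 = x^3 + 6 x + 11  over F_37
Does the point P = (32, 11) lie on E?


Check whether y^2 = x^3 + 6 x + 11 (mod 37) for (x, y) = (32, 11).
LHS: y^2 = 11^2 mod 37 = 10
RHS: x^3 + 6 x + 11 = 32^3 + 6*32 + 11 mod 37 = 4
LHS != RHS

No, not on the curve


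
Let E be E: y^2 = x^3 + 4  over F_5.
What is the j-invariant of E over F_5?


Delta = -16(4 a^3 + 27 b^2) mod 5 = 3
-1728 * (4 a)^3 = -1728 * (4*0)^3 mod 5 = 0
j = 0 * 3^(-1) mod 5 = 0

j = 0 (mod 5)


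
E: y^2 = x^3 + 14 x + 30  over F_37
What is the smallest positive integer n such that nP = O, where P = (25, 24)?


Compute successive multiples of P until we hit O:
  1P = (25, 24)
  2P = (17, 1)
  3P = (5, 15)
  4P = (6, 16)
  5P = (3, 32)
  6P = (18, 34)
  7P = (27, 0)
  8P = (18, 3)
  ... (continuing to 14P)
  14P = O

ord(P) = 14


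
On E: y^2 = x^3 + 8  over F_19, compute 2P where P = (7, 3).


Doubling: s = (3 x1^2 + a) / (2 y1)
s = (3*7^2 + 0) / (2*3) mod 19 = 15
x3 = s^2 - 2 x1 mod 19 = 15^2 - 2*7 = 2
y3 = s (x1 - x3) - y1 mod 19 = 15 * (7 - 2) - 3 = 15

2P = (2, 15)


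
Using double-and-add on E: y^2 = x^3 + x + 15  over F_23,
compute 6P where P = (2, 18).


k = 6 = 110_2 (binary, LSB first: 011)
Double-and-add from P = (2, 18):
  bit 0 = 0: acc unchanged = O
  bit 1 = 1: acc = O + (20, 10) = (20, 10)
  bit 2 = 1: acc = (20, 10) + (19, 19) = (19, 4)

6P = (19, 4)


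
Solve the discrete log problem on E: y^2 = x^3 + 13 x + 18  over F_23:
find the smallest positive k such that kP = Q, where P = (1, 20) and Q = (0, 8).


Enumerate multiples of P until we hit Q = (0, 8):
  1P = (1, 20)
  2P = (0, 8)
Match found at i = 2.

k = 2


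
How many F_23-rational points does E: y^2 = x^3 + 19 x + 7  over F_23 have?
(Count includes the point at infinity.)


For each x in F_23, count y with y^2 = x^3 + 19 x + 7 mod 23:
  x = 1: RHS = 4, y in [2, 21]  -> 2 point(s)
  x = 4: RHS = 9, y in [3, 20]  -> 2 point(s)
  x = 7: RHS = 0, y in [0]  -> 1 point(s)
  x = 8: RHS = 4, y in [2, 21]  -> 2 point(s)
  x = 10: RHS = 1, y in [1, 22]  -> 2 point(s)
  x = 11: RHS = 6, y in [11, 12]  -> 2 point(s)
  x = 12: RHS = 8, y in [10, 13]  -> 2 point(s)
  x = 13: RHS = 13, y in [6, 17]  -> 2 point(s)
  x = 14: RHS = 4, y in [2, 21]  -> 2 point(s)
Affine points: 17. Add the point at infinity: total = 18.

#E(F_23) = 18


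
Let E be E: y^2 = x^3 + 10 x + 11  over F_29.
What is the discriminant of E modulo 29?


4 a^3 + 27 b^2 = 4*10^3 + 27*11^2 = 4000 + 3267 = 7267
Delta = -16 * (7267) = -116272
Delta mod 29 = 18

Delta = 18 (mod 29)


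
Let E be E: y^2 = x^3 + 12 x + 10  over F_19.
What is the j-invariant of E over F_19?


Delta = -16(4 a^3 + 27 b^2) mod 19 = 13
-1728 * (4 a)^3 = -1728 * (4*12)^3 mod 19 = 12
j = 12 * 13^(-1) mod 19 = 17

j = 17 (mod 19)


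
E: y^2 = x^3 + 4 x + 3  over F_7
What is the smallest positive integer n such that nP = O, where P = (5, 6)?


Compute successive multiples of P until we hit O:
  1P = (5, 6)
  2P = (5, 1)
  3P = O

ord(P) = 3


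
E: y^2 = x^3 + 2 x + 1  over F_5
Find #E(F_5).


For each x in F_5, count y with y^2 = x^3 + 2 x + 1 mod 5:
  x = 0: RHS = 1, y in [1, 4]  -> 2 point(s)
  x = 1: RHS = 4, y in [2, 3]  -> 2 point(s)
  x = 3: RHS = 4, y in [2, 3]  -> 2 point(s)
Affine points: 6. Add the point at infinity: total = 7.

#E(F_5) = 7


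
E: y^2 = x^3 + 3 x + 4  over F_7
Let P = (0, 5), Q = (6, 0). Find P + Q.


P != Q, so use the chord formula.
s = (y2 - y1) / (x2 - x1) = (2) / (6) mod 7 = 5
x3 = s^2 - x1 - x2 mod 7 = 5^2 - 0 - 6 = 5
y3 = s (x1 - x3) - y1 mod 7 = 5 * (0 - 5) - 5 = 5

P + Q = (5, 5)


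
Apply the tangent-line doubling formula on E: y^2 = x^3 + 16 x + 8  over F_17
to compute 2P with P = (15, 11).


Doubling: s = (3 x1^2 + a) / (2 y1)
s = (3*15^2 + 16) / (2*11) mod 17 = 9
x3 = s^2 - 2 x1 mod 17 = 9^2 - 2*15 = 0
y3 = s (x1 - x3) - y1 mod 17 = 9 * (15 - 0) - 11 = 5

2P = (0, 5)


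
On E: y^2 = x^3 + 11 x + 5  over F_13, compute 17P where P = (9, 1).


k = 17 = 10001_2 (binary, LSB first: 10001)
Double-and-add from P = (9, 1):
  bit 0 = 1: acc = O + (9, 1) = (9, 1)
  bit 1 = 0: acc unchanged = (9, 1)
  bit 2 = 0: acc unchanged = (9, 1)
  bit 3 = 0: acc unchanged = (9, 1)
  bit 4 = 1: acc = (9, 1) + (6, 12) = (10, 7)

17P = (10, 7)


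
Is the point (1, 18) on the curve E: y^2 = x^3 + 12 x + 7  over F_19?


Check whether y^2 = x^3 + 12 x + 7 (mod 19) for (x, y) = (1, 18).
LHS: y^2 = 18^2 mod 19 = 1
RHS: x^3 + 12 x + 7 = 1^3 + 12*1 + 7 mod 19 = 1
LHS = RHS

Yes, on the curve


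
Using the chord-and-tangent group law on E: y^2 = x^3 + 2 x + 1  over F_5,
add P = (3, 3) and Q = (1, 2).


P != Q, so use the chord formula.
s = (y2 - y1) / (x2 - x1) = (4) / (3) mod 5 = 3
x3 = s^2 - x1 - x2 mod 5 = 3^2 - 3 - 1 = 0
y3 = s (x1 - x3) - y1 mod 5 = 3 * (3 - 0) - 3 = 1

P + Q = (0, 1)


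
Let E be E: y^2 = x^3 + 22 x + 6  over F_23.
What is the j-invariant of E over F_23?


Delta = -16(4 a^3 + 27 b^2) mod 23 = 14
-1728 * (4 a)^3 = -1728 * (4*22)^3 mod 23 = 8
j = 8 * 14^(-1) mod 23 = 17

j = 17 (mod 23)


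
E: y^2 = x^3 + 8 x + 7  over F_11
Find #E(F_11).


For each x in F_11, count y with y^2 = x^3 + 8 x + 7 mod 11:
  x = 1: RHS = 5, y in [4, 7]  -> 2 point(s)
  x = 2: RHS = 9, y in [3, 8]  -> 2 point(s)
  x = 3: RHS = 3, y in [5, 6]  -> 2 point(s)
  x = 4: RHS = 4, y in [2, 9]  -> 2 point(s)
  x = 8: RHS = 0, y in [0]  -> 1 point(s)
  x = 9: RHS = 5, y in [4, 7]  -> 2 point(s)
  x = 10: RHS = 9, y in [3, 8]  -> 2 point(s)
Affine points: 13. Add the point at infinity: total = 14.

#E(F_11) = 14


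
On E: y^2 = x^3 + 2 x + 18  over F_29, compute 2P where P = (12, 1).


Doubling: s = (3 x1^2 + a) / (2 y1)
s = (3*12^2 + 2) / (2*1) mod 29 = 14
x3 = s^2 - 2 x1 mod 29 = 14^2 - 2*12 = 27
y3 = s (x1 - x3) - y1 mod 29 = 14 * (12 - 27) - 1 = 21

2P = (27, 21)


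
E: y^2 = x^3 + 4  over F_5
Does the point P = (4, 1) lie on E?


Check whether y^2 = x^3 + 0 x + 4 (mod 5) for (x, y) = (4, 1).
LHS: y^2 = 1^2 mod 5 = 1
RHS: x^3 + 0 x + 4 = 4^3 + 0*4 + 4 mod 5 = 3
LHS != RHS

No, not on the curve


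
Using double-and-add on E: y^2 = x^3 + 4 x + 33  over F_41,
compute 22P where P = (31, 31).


k = 22 = 10110_2 (binary, LSB first: 01101)
Double-and-add from P = (31, 31):
  bit 0 = 0: acc unchanged = O
  bit 1 = 1: acc = O + (28, 30) = (28, 30)
  bit 2 = 1: acc = (28, 30) + (27, 12) = (23, 19)
  bit 3 = 0: acc unchanged = (23, 19)
  bit 4 = 1: acc = (23, 19) + (29, 15) = (35, 30)

22P = (35, 30)


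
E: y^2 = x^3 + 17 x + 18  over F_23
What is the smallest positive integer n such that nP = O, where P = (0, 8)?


Compute successive multiples of P until we hit O:
  1P = (0, 8)
  2P = (12, 8)
  3P = (11, 15)
  4P = (1, 6)
  5P = (3, 21)
  6P = (3, 2)
  7P = (1, 17)
  8P = (11, 8)
  ... (continuing to 11P)
  11P = O

ord(P) = 11


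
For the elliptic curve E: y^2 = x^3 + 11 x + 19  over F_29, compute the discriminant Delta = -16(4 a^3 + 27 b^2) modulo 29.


4 a^3 + 27 b^2 = 4*11^3 + 27*19^2 = 5324 + 9747 = 15071
Delta = -16 * (15071) = -241136
Delta mod 29 = 28

Delta = 28 (mod 29)


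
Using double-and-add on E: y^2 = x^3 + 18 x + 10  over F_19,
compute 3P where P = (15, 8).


k = 3 = 11_2 (binary, LSB first: 11)
Double-and-add from P = (15, 8):
  bit 0 = 1: acc = O + (15, 8) = (15, 8)
  bit 1 = 1: acc = (15, 8) + (17, 17) = (12, 15)

3P = (12, 15)


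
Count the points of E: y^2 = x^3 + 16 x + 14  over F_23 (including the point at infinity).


For each x in F_23, count y with y^2 = x^3 + 16 x + 14 mod 23:
  x = 1: RHS = 8, y in [10, 13]  -> 2 point(s)
  x = 2: RHS = 8, y in [10, 13]  -> 2 point(s)
  x = 4: RHS = 4, y in [2, 21]  -> 2 point(s)
  x = 5: RHS = 12, y in [9, 14]  -> 2 point(s)
  x = 6: RHS = 4, y in [2, 21]  -> 2 point(s)
  x = 7: RHS = 9, y in [3, 20]  -> 2 point(s)
  x = 9: RHS = 13, y in [6, 17]  -> 2 point(s)
  x = 10: RHS = 1, y in [1, 22]  -> 2 point(s)
  x = 11: RHS = 3, y in [7, 16]  -> 2 point(s)
  x = 12: RHS = 2, y in [5, 18]  -> 2 point(s)
  x = 13: RHS = 4, y in [2, 21]  -> 2 point(s)
  x = 15: RHS = 18, y in [8, 15]  -> 2 point(s)
  x = 17: RHS = 1, y in [1, 22]  -> 2 point(s)
  x = 18: RHS = 16, y in [4, 19]  -> 2 point(s)
  x = 19: RHS = 1, y in [1, 22]  -> 2 point(s)
  x = 20: RHS = 8, y in [10, 13]  -> 2 point(s)
Affine points: 32. Add the point at infinity: total = 33.

#E(F_23) = 33


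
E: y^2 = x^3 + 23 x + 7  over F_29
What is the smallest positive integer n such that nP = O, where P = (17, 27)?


Compute successive multiples of P until we hit O:
  1P = (17, 27)
  2P = (20, 17)
  3P = (16, 18)
  4P = (19, 13)
  5P = (13, 3)
  6P = (6, 10)
  7P = (0, 23)
  8P = (25, 24)
  ... (continuing to 33P)
  33P = O

ord(P) = 33


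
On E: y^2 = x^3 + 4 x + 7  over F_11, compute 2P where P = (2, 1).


Doubling: s = (3 x1^2 + a) / (2 y1)
s = (3*2^2 + 4) / (2*1) mod 11 = 8
x3 = s^2 - 2 x1 mod 11 = 8^2 - 2*2 = 5
y3 = s (x1 - x3) - y1 mod 11 = 8 * (2 - 5) - 1 = 8

2P = (5, 8)


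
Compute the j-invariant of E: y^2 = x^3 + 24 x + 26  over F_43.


Delta = -16(4 a^3 + 27 b^2) mod 43 = 13
-1728 * (4 a)^3 = -1728 * (4*24)^3 mod 43 = 41
j = 41 * 13^(-1) mod 43 = 23

j = 23 (mod 43)


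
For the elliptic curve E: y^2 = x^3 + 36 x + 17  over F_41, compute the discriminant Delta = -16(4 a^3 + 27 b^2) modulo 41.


4 a^3 + 27 b^2 = 4*36^3 + 27*17^2 = 186624 + 7803 = 194427
Delta = -16 * (194427) = -3110832
Delta mod 41 = 2

Delta = 2 (mod 41)


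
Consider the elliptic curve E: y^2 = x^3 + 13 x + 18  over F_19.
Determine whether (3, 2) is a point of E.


Check whether y^2 = x^3 + 13 x + 18 (mod 19) for (x, y) = (3, 2).
LHS: y^2 = 2^2 mod 19 = 4
RHS: x^3 + 13 x + 18 = 3^3 + 13*3 + 18 mod 19 = 8
LHS != RHS

No, not on the curve


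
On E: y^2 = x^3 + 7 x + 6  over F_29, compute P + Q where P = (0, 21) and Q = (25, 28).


P != Q, so use the chord formula.
s = (y2 - y1) / (x2 - x1) = (7) / (25) mod 29 = 20
x3 = s^2 - x1 - x2 mod 29 = 20^2 - 0 - 25 = 27
y3 = s (x1 - x3) - y1 mod 29 = 20 * (0 - 27) - 21 = 19

P + Q = (27, 19)


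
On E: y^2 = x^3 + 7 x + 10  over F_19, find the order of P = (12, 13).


Compute successive multiples of P until we hit O:
  1P = (12, 13)
  2P = (4, 11)
  3P = (9, 2)
  4P = (3, 1)
  5P = (10, 15)
  6P = (17, 11)
  7P = (16, 0)
  8P = (17, 8)
  ... (continuing to 14P)
  14P = O

ord(P) = 14


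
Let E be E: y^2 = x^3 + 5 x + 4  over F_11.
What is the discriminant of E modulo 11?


4 a^3 + 27 b^2 = 4*5^3 + 27*4^2 = 500 + 432 = 932
Delta = -16 * (932) = -14912
Delta mod 11 = 4

Delta = 4 (mod 11)


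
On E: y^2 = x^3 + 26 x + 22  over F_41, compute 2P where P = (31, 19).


Doubling: s = (3 x1^2 + a) / (2 y1)
s = (3*31^2 + 26) / (2*19) mod 41 = 28
x3 = s^2 - 2 x1 mod 41 = 28^2 - 2*31 = 25
y3 = s (x1 - x3) - y1 mod 41 = 28 * (31 - 25) - 19 = 26

2P = (25, 26)


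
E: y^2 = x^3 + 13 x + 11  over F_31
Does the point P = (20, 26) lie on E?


Check whether y^2 = x^3 + 13 x + 11 (mod 31) for (x, y) = (20, 26).
LHS: y^2 = 26^2 mod 31 = 25
RHS: x^3 + 13 x + 11 = 20^3 + 13*20 + 11 mod 31 = 25
LHS = RHS

Yes, on the curve


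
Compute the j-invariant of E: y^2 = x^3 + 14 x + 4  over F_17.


Delta = -16(4 a^3 + 27 b^2) mod 17 = 1
-1728 * (4 a)^3 = -1728 * (4*14)^3 mod 17 = 2
j = 2 * 1^(-1) mod 17 = 2

j = 2 (mod 17)


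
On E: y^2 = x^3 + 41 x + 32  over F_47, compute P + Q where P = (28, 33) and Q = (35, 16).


P != Q, so use the chord formula.
s = (y2 - y1) / (x2 - x1) = (30) / (7) mod 47 = 11
x3 = s^2 - x1 - x2 mod 47 = 11^2 - 28 - 35 = 11
y3 = s (x1 - x3) - y1 mod 47 = 11 * (28 - 11) - 33 = 13

P + Q = (11, 13)


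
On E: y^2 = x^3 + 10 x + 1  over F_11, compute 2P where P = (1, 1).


k = 2 = 10_2 (binary, LSB first: 01)
Double-and-add from P = (1, 1):
  bit 0 = 0: acc unchanged = O
  bit 1 = 1: acc = O + (10, 1) = (10, 1)

2P = (10, 1)


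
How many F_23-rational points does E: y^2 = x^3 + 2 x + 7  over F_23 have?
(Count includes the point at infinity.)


For each x in F_23, count y with y^2 = x^3 + 2 x + 7 mod 23:
  x = 5: RHS = 4, y in [2, 21]  -> 2 point(s)
  x = 8: RHS = 6, y in [11, 12]  -> 2 point(s)
  x = 9: RHS = 18, y in [8, 15]  -> 2 point(s)
  x = 11: RHS = 3, y in [7, 16]  -> 2 point(s)
  x = 15: RHS = 8, y in [10, 13]  -> 2 point(s)
  x = 16: RHS = 18, y in [8, 15]  -> 2 point(s)
  x = 17: RHS = 9, y in [3, 20]  -> 2 point(s)
  x = 19: RHS = 4, y in [2, 21]  -> 2 point(s)
  x = 21: RHS = 18, y in [8, 15]  -> 2 point(s)
  x = 22: RHS = 4, y in [2, 21]  -> 2 point(s)
Affine points: 20. Add the point at infinity: total = 21.

#E(F_23) = 21


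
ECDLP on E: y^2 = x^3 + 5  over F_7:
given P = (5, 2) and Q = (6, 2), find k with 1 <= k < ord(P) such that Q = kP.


Enumerate multiples of P until we hit Q = (6, 2):
  1P = (5, 2)
  2P = (6, 2)
Match found at i = 2.

k = 2


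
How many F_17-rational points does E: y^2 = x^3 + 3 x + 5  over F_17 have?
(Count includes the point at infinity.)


For each x in F_17, count y with y^2 = x^3 + 3 x + 5 mod 17:
  x = 1: RHS = 9, y in [3, 14]  -> 2 point(s)
  x = 2: RHS = 2, y in [6, 11]  -> 2 point(s)
  x = 4: RHS = 13, y in [8, 9]  -> 2 point(s)
  x = 5: RHS = 9, y in [3, 14]  -> 2 point(s)
  x = 6: RHS = 1, y in [1, 16]  -> 2 point(s)
  x = 9: RHS = 13, y in [8, 9]  -> 2 point(s)
  x = 10: RHS = 15, y in [7, 10]  -> 2 point(s)
  x = 11: RHS = 9, y in [3, 14]  -> 2 point(s)
  x = 12: RHS = 1, y in [1, 16]  -> 2 point(s)
  x = 15: RHS = 8, y in [5, 12]  -> 2 point(s)
  x = 16: RHS = 1, y in [1, 16]  -> 2 point(s)
Affine points: 22. Add the point at infinity: total = 23.

#E(F_17) = 23


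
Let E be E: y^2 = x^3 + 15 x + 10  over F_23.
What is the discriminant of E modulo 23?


4 a^3 + 27 b^2 = 4*15^3 + 27*10^2 = 13500 + 2700 = 16200
Delta = -16 * (16200) = -259200
Delta mod 23 = 10

Delta = 10 (mod 23)


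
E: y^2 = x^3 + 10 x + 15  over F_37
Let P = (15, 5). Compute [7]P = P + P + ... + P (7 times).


k = 7 = 111_2 (binary, LSB first: 111)
Double-and-add from P = (15, 5):
  bit 0 = 1: acc = O + (15, 5) = (15, 5)
  bit 1 = 1: acc = (15, 5) + (28, 11) = (1, 10)
  bit 2 = 1: acc = (1, 10) + (30, 3) = (27, 32)

7P = (27, 32)


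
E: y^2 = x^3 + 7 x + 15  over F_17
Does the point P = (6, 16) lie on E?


Check whether y^2 = x^3 + 7 x + 15 (mod 17) for (x, y) = (6, 16).
LHS: y^2 = 16^2 mod 17 = 1
RHS: x^3 + 7 x + 15 = 6^3 + 7*6 + 15 mod 17 = 1
LHS = RHS

Yes, on the curve


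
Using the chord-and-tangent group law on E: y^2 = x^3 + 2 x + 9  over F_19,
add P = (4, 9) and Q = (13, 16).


P != Q, so use the chord formula.
s = (y2 - y1) / (x2 - x1) = (7) / (9) mod 19 = 5
x3 = s^2 - x1 - x2 mod 19 = 5^2 - 4 - 13 = 8
y3 = s (x1 - x3) - y1 mod 19 = 5 * (4 - 8) - 9 = 9

P + Q = (8, 9)


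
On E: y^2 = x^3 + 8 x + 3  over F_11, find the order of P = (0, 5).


Compute successive multiples of P until we hit O:
  1P = (0, 5)
  2P = (9, 1)
  3P = (6, 5)
  4P = (5, 6)
  5P = (10, 4)
  6P = (2, 4)
  7P = (1, 1)
  8P = (4, 0)
  ... (continuing to 16P)
  16P = O

ord(P) = 16


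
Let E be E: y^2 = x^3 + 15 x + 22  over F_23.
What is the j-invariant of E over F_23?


Delta = -16(4 a^3 + 27 b^2) mod 23 = 21
-1728 * (4 a)^3 = -1728 * (4*15)^3 mod 23 = 2
j = 2 * 21^(-1) mod 23 = 22

j = 22 (mod 23)


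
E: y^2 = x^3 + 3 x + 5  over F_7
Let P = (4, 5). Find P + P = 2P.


Doubling: s = (3 x1^2 + a) / (2 y1)
s = (3*4^2 + 3) / (2*5) mod 7 = 3
x3 = s^2 - 2 x1 mod 7 = 3^2 - 2*4 = 1
y3 = s (x1 - x3) - y1 mod 7 = 3 * (4 - 1) - 5 = 4

2P = (1, 4)


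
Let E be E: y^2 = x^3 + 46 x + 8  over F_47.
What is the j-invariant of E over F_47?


Delta = -16(4 a^3 + 27 b^2) mod 47 = 5
-1728 * (4 a)^3 = -1728 * (4*46)^3 mod 47 = 1
j = 1 * 5^(-1) mod 47 = 19

j = 19 (mod 47)
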